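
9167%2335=2162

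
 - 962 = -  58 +  -  904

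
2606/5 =521+1/5 = 521.20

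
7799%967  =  63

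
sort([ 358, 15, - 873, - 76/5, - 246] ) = [ - 873, - 246, - 76/5,15, 358]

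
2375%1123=129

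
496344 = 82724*6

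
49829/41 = 1215  +  14/41 = 1215.34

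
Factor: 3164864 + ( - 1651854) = 2^1*5^1*71^1*2131^1 = 1513010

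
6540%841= 653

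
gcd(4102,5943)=7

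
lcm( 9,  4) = 36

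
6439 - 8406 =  - 1967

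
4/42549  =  4/42549 = 0.00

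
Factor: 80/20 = 4 = 2^2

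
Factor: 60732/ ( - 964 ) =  -63 = - 3^2 * 7^1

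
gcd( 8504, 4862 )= 2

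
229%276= 229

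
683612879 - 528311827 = 155301052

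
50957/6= 50957/6=8492.83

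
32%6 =2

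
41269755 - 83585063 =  - 42315308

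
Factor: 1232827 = 269^1* 4583^1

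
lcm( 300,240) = 1200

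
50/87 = 50/87 =0.57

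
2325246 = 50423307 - 48098061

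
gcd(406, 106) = 2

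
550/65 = 8 +6/13 = 8.46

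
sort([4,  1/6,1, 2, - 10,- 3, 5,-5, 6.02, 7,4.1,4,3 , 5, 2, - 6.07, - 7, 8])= [ - 10 ,- 7,  -  6.07 , -5,-3,  1/6,1,  2,  2,3, 4, 4, 4.1,5,5, 6.02,7,  8 ] 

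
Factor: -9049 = - 9049^1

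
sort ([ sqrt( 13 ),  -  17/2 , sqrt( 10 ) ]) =[ - 17/2, sqrt(10),sqrt( 13) ] 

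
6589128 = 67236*98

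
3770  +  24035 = 27805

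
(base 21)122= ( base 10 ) 485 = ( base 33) EN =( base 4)13211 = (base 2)111100101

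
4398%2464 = 1934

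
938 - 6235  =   - 5297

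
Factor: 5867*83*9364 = 2^2 *83^1*  2341^1 * 5867^1  =  4559902804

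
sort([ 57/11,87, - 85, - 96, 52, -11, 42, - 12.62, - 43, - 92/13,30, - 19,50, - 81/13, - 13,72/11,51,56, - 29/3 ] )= [  -  96, - 85 , - 43, - 19, - 13, - 12.62, - 11, - 29/3, - 92/13, - 81/13, 57/11, 72/11,30, 42,50,51,52,56, 87]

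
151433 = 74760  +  76673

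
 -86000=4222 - 90222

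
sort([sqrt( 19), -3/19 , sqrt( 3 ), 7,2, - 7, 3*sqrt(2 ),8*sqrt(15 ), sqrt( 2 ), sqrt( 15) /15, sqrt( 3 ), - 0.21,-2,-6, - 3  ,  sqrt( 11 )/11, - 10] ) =[ - 10, - 7, - 6 , - 3 ,-2, - 0.21,-3/19, sqrt( 15 ) /15,sqrt( 11 )/11, sqrt( 2),sqrt(3 ),sqrt(3),2,3*sqrt( 2 ), sqrt(19 ), 7 , 8*sqrt( 15)]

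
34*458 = 15572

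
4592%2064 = 464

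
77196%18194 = 4420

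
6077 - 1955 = 4122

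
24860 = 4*6215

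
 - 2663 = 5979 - 8642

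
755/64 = 755/64 = 11.80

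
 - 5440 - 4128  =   - 9568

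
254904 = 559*456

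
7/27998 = 7/27998 =0.00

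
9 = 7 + 2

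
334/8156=167/4078 = 0.04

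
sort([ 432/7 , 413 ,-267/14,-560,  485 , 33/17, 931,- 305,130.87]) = [ - 560,-305,  -  267/14, 33/17, 432/7, 130.87 , 413,485 , 931]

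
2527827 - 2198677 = 329150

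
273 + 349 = 622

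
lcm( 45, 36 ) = 180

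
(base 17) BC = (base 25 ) 7O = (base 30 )6j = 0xC7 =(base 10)199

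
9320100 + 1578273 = 10898373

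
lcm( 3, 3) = 3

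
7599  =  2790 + 4809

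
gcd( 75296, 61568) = 416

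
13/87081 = 13/87081 = 0.00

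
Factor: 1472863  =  7^1 *17^1*12377^1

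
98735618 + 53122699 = 151858317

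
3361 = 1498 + 1863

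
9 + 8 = 17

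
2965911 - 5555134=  - 2589223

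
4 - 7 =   -  3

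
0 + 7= 7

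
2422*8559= 20729898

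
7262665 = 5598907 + 1663758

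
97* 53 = 5141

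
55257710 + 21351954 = 76609664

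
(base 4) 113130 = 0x5DC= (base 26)25I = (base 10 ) 1500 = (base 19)42i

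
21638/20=10819/10 = 1081.90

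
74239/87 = 853+ 28/87 = 853.32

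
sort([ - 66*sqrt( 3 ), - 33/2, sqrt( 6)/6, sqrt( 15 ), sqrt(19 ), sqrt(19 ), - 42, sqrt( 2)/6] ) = [ - 66*sqrt( 3 ),-42, - 33/2, sqrt( 2) /6, sqrt(6 )/6, sqrt( 15),sqrt(19),sqrt( 19 )]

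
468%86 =38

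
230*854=196420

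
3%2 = 1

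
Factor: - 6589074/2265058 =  - 3^1 *79^1*13901^1*1132529^ ( - 1 ) = -  3294537/1132529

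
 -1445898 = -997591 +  - 448307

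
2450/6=408 + 1/3 = 408.33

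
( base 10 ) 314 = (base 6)1242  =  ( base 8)472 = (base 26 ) C2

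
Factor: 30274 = 2^1*15137^1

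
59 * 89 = 5251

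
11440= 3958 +7482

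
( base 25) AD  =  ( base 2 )100000111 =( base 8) 407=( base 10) 263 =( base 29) 92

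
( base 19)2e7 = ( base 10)995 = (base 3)1100212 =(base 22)215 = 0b1111100011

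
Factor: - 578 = -2^1*17^2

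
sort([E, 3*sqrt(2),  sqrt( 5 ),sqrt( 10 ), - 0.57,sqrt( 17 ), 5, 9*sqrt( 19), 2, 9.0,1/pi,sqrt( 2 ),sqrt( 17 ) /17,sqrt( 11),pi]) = [-0.57 , sqrt( 17) /17,1/pi,sqrt (2),2, sqrt ( 5),E, pi, sqrt ( 10 ),sqrt(11 ),sqrt(17 ),3*sqrt( 2 ), 5,9.0,9*sqrt( 19)]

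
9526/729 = 9526/729 = 13.07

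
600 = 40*15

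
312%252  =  60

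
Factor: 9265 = 5^1*17^1 * 109^1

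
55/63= 55/63=0.87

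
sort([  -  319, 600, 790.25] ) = [ - 319, 600, 790.25] 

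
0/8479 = 0 = 0.00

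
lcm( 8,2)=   8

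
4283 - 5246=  -963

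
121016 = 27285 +93731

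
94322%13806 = 11486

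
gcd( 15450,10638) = 6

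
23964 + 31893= 55857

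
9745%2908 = 1021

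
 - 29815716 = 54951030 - 84766746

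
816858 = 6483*126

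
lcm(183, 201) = 12261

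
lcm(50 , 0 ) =0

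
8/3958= 4/1979 = 0.00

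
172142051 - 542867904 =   -  370725853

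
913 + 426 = 1339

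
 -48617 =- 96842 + 48225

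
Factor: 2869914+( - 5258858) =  - 2^4*149309^1 = -2388944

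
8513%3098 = 2317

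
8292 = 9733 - 1441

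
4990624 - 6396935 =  - 1406311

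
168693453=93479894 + 75213559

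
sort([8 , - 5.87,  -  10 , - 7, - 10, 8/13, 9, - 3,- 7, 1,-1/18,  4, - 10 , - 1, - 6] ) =[-10, - 10, - 10, - 7,-7, - 6,-5.87, - 3, - 1, - 1/18, 8/13 , 1,  4, 8, 9] 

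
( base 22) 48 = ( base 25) 3L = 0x60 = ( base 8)140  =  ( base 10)96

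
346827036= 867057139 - 520230103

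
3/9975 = 1/3325 = 0.00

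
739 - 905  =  -166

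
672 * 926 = 622272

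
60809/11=5528 + 1/11 = 5528.09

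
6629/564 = 11 + 425/564 = 11.75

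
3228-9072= - 5844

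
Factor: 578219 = 61^1 *9479^1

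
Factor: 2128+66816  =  68944 =2^4*31^1*139^1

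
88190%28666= 2192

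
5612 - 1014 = 4598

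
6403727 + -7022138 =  - 618411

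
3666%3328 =338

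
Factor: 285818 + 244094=2^3 *66239^1 = 529912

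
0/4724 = 0 = 0.00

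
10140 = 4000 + 6140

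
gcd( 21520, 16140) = 5380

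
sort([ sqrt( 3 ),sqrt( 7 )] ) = [ sqrt( 3),sqrt( 7 )] 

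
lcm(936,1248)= 3744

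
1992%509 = 465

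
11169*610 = 6813090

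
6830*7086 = 48397380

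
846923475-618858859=228064616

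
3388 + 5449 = 8837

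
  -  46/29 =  - 2 + 12/29 = -  1.59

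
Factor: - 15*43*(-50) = 32250= 2^1 * 3^1* 5^3*43^1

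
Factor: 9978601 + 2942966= 12921567 =3^1 * 503^1*8563^1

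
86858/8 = 43429/4 = 10857.25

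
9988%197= 138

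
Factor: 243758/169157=794/551 = 2^1*19^ (- 1 )*29^(-1) * 397^1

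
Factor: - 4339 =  - 4339^1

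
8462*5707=48292634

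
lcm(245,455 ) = 3185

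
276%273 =3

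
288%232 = 56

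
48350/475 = 101+15/19 = 101.79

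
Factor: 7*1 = 7 =7^1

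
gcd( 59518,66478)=2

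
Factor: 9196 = 2^2*11^2*19^1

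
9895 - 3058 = 6837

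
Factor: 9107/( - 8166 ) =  - 2^( - 1)*3^( - 1 )*  7^1*1301^1*1361^( - 1)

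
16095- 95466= - 79371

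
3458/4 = 1729/2= 864.50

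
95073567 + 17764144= 112837711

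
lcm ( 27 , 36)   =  108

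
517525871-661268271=-143742400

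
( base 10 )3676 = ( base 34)364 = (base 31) 3PI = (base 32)3IS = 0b111001011100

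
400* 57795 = 23118000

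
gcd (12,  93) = 3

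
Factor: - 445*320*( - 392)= 55820800 = 2^9*5^2*7^2*89^1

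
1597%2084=1597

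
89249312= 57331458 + 31917854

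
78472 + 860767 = 939239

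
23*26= 598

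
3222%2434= 788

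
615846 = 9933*62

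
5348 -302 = 5046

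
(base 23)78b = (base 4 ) 330322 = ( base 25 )65N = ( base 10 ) 3898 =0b111100111010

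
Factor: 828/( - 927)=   -  92/103  =  -  2^2*23^1*103^( - 1 )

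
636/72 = 8 + 5/6 = 8.83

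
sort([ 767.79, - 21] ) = [ - 21, 767.79]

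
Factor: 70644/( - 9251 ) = -84/11 = - 2^2*3^1*7^1*11^( - 1) 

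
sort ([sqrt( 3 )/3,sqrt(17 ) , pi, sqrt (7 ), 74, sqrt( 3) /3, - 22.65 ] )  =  [ - 22.65,sqrt( 3)/3, sqrt (3 )/3, sqrt( 7),pi,sqrt( 17 ),74 ] 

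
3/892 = 3/892=0.00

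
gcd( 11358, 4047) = 3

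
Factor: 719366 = 2^1*251^1*1433^1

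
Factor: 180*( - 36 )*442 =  - 2864160 = - 2^5*3^4*5^1* 13^1*17^1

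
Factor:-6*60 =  - 2^3*3^2*5^1 = - 360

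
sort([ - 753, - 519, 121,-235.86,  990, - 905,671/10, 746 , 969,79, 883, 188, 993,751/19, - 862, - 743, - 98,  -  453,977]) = [ - 905, - 862, - 753, - 743, - 519, - 453 , - 235.86,-98,751/19,  671/10, 79, 121, 188,746, 883, 969,977 , 990, 993]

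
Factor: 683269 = 29^1*23561^1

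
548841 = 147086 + 401755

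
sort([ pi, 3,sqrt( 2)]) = [ sqrt( 2), 3,pi]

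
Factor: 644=2^2*7^1* 23^1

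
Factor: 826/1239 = 2^1*3^( - 1) = 2/3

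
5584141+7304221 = 12888362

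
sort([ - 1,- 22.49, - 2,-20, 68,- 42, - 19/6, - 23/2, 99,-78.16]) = [ - 78.16, - 42, - 22.49, - 20, - 23/2, - 19/6, - 2, -1, 68, 99]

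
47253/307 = 153 +282/307 = 153.92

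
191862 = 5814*33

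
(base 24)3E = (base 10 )86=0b1010110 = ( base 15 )5b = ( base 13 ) 68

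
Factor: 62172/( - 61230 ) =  - 2^1*3^1*5^( - 1 )* 11^1 * 13^( - 1 ) = -  66/65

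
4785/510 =9 + 13/34 = 9.38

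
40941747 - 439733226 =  - 398791479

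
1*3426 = 3426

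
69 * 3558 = 245502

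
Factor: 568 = 2^3 * 71^1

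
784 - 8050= - 7266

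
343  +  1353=1696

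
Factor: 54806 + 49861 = 3^1*139^1*251^1 =104667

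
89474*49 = 4384226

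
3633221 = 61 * 59561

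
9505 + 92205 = 101710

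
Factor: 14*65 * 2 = 1820 = 2^2*5^1*7^1* 13^1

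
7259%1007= 210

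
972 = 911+61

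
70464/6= 11744  =  11744.00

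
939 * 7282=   6837798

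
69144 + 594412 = 663556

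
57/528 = 19/176 = 0.11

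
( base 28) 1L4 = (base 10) 1376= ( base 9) 1788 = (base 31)1DC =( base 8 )2540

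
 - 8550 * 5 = -42750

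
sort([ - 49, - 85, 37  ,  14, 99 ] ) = [ - 85,  -  49, 14, 37, 99] 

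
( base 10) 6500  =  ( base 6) 50032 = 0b1100101100100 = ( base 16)1964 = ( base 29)7l4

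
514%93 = 49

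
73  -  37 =36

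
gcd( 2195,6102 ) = 1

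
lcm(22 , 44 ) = 44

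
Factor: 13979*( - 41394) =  -2^1*3^1 *7^1*1997^1*6899^1 = - 578646726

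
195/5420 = 39/1084 = 0.04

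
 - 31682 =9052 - 40734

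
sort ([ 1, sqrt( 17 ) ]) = [ 1, sqrt(17) ] 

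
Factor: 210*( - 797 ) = - 167370 = -2^1 * 3^1*5^1*7^1*797^1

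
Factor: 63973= 7^1 *13^1*19^1 * 37^1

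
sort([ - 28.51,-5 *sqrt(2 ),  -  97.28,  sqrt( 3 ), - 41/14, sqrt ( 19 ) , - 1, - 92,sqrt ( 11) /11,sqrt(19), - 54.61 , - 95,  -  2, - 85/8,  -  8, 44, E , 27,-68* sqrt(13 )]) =[ - 68*sqrt(13 ), - 97.28, - 95, - 92 , - 54.61 , - 28.51, - 85/8 , - 8,  -  5*sqrt( 2 ), - 41/14, - 2 ,  -  1 , sqrt(11)/11,sqrt(3),E,sqrt(19 ),sqrt(19 ),27,44 ]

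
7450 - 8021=-571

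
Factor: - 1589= -7^1*227^1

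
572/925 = 572/925  =  0.62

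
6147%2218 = 1711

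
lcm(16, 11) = 176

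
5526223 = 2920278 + 2605945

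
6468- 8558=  - 2090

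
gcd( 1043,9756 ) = 1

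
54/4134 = 9/689=0.01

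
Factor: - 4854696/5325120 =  - 2^( - 3 ) * 3^ ( - 1)* 5^( - 1)*7^1 * 11^1 *37^1*43^( - 2 )*71^1 = -202279/221880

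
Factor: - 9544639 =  - 13^1*734203^1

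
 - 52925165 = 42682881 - 95608046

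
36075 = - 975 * (-37 ) 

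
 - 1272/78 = - 212/13 = - 16.31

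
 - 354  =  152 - 506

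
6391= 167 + 6224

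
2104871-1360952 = 743919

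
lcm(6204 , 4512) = 49632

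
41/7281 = 41/7281 = 0.01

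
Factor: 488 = 2^3*61^1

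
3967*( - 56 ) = -222152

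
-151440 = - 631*240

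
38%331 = 38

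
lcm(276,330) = 15180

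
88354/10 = 44177/5 =8835.40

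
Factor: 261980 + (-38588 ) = 2^5*3^1*13^1*179^1= 223392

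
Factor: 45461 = 13^2* 269^1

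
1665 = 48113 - 46448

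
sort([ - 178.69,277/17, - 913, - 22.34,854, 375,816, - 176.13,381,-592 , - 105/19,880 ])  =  [-913, - 592,- 178.69, - 176.13, - 22.34, - 105/19,277/17,375, 381,816,854,880 ]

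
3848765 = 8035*479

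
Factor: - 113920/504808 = - 2^5 * 5^1*709^ ( - 1 )  =  -  160/709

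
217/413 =31/59= 0.53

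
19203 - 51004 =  -31801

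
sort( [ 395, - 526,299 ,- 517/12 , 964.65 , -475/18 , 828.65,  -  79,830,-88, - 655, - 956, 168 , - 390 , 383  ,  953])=[ - 956, - 655, - 526, - 390, - 88, - 79, -517/12 , - 475/18 , 168,299 , 383 , 395, 828.65 , 830,953,964.65 ]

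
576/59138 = 288/29569  =  0.01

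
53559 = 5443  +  48116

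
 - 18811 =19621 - 38432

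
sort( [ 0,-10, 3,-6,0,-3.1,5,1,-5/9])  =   [ - 10, - 6,- 3.1,-5/9, 0 , 0, 1, 3, 5 ] 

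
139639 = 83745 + 55894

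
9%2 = 1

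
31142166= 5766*5401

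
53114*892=47377688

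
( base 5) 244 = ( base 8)112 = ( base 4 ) 1022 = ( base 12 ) 62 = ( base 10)74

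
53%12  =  5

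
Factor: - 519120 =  - 2^4*3^2*5^1*7^1  *103^1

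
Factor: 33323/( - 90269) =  - 19^(  -  1 )*47^1*709^1*4751^( - 1) 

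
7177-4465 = 2712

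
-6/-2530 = 3/1265 = 0.00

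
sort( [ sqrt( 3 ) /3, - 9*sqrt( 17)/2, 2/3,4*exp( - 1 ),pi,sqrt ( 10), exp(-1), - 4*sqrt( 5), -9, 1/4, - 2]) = [ - 9* sqrt( 17)/2,-9, - 4*sqrt( 5), - 2,1/4,exp( - 1),  sqrt(3)/3,2/3,4*exp ( - 1 ),pi,sqrt(10) ]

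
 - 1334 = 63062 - 64396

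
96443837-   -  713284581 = 809728418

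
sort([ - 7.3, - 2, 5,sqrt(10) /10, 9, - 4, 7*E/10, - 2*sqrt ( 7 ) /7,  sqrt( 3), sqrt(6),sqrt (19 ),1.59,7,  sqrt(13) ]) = [-7.3, - 4 , - 2, -2*sqrt( 7) /7, sqrt(10 ) /10,1.59,sqrt( 3), 7 * E/10, sqrt( 6 ),sqrt ( 13 ), sqrt( 19 ),  5,7,  9 ]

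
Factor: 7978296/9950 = 2^2*3^1*5^(-2 ) * 199^( - 1)*401^1*829^1=3989148/4975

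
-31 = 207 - 238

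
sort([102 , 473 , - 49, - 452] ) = [ - 452,-49, 102, 473] 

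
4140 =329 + 3811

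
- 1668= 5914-7582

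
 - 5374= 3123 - 8497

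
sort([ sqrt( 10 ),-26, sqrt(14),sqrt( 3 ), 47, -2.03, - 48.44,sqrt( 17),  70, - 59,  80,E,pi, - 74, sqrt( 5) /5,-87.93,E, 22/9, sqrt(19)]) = [-87.93, - 74, - 59,  -  48.44, - 26, - 2.03, sqrt( 5)/5,  sqrt( 3), 22/9,E,E,pi , sqrt( 10 ), sqrt(14), sqrt( 17), sqrt( 19),47,70, 80]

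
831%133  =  33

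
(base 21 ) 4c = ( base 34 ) 2S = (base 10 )96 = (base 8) 140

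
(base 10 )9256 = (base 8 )22050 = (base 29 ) B05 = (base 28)bmg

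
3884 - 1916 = 1968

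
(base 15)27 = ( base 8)45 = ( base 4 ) 211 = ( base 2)100101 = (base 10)37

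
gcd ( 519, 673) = 1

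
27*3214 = 86778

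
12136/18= 674 + 2/9 = 674.22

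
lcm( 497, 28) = 1988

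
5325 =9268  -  3943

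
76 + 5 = 81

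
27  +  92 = 119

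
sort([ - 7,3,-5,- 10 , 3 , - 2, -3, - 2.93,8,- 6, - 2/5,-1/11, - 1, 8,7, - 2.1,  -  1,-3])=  [ - 10,-7,-6, - 5,  -  3, - 3,-2.93,-2.1 ,-2,-1,-1,-2/5, - 1/11,3  ,  3,7 , 8,  8 ] 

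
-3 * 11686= - 35058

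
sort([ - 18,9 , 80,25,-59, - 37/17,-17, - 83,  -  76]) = [ - 83, - 76, - 59, - 18,-17, - 37/17,  9,25,80] 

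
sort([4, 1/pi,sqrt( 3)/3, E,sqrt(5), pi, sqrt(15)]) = [ 1/pi,sqrt( 3) /3, sqrt( 5) , E,pi, sqrt( 15),4]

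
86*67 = 5762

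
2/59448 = 1/29724 = 0.00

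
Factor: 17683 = 17683^1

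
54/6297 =18/2099 = 0.01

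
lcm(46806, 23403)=46806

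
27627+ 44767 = 72394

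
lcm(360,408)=6120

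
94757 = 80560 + 14197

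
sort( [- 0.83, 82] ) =[ - 0.83,  82 ] 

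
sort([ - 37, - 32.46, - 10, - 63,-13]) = [ - 63, - 37, - 32.46, - 13, - 10]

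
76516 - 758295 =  - 681779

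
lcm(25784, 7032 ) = 77352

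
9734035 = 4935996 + 4798039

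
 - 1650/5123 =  - 1650/5123 = - 0.32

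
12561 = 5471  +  7090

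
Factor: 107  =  107^1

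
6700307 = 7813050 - 1112743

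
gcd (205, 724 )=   1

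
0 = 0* 6374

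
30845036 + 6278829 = 37123865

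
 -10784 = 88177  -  98961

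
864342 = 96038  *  9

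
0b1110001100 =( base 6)4112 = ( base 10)908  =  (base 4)32030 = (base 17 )327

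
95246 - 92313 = 2933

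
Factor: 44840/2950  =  76/5  =  2^2 * 5^( - 1)  *19^1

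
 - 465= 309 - 774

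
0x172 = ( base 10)370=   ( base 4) 11302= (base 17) 14d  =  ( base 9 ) 451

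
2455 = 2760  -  305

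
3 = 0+3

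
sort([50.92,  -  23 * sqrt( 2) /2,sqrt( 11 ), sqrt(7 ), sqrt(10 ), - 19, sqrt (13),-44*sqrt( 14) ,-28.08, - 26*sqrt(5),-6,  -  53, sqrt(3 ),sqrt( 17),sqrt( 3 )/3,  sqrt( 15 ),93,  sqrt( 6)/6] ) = [ - 44*sqrt( 14 ), - 26*sqrt( 5 ), - 53, - 28.08 , - 19, - 23*sqrt( 2 ) /2,- 6, sqrt( 6 ) /6,sqrt( 3 ) /3, sqrt (3),sqrt(7 )  ,  sqrt( 10), sqrt( 11),sqrt( 13 ) , sqrt( 15 ),sqrt( 17 ),50.92, 93] 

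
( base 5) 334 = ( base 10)94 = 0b1011110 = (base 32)2U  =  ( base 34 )2Q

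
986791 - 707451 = 279340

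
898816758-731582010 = 167234748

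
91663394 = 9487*9662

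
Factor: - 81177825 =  - 3^1*5^2 * 73^1*14827^1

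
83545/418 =199 + 33/38 = 199.87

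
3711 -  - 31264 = 34975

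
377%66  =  47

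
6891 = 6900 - 9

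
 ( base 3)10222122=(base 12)1822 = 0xB5A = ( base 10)2906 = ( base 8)5532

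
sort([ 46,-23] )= [ - 23, 46 ] 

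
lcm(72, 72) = 72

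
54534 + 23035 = 77569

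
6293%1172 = 433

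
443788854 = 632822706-189033852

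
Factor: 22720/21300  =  2^4*3^(  -  1)*5^( - 1 ) = 16/15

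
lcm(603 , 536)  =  4824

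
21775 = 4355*5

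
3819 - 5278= - 1459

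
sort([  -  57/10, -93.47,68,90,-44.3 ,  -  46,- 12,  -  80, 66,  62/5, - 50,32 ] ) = [  -  93.47, - 80 , - 50, - 46, - 44.3,  -  12,-57/10,62/5, 32, 66, 68, 90 ] 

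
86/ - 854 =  - 43/427= - 0.10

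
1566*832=1302912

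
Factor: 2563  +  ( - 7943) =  - 2^2*5^1*269^1 = - 5380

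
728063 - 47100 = 680963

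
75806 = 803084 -727278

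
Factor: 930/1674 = 5/9 = 3^( - 2) *5^1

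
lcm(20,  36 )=180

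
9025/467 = 19 + 152/467= 19.33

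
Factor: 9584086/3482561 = 2^1 * 787^1*6089^1*3482561^( - 1)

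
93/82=1 + 11/82= 1.13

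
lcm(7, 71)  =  497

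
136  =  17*8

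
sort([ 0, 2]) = [0, 2 ] 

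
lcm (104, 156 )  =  312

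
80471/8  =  10058 + 7/8 = 10058.88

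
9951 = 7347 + 2604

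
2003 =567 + 1436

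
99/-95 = -2 + 91/95 =- 1.04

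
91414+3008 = 94422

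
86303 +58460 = 144763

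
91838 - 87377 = 4461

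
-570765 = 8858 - 579623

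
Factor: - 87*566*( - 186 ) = 2^2*3^2*29^1*31^1*283^1 = 9159012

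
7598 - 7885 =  - 287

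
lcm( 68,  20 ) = 340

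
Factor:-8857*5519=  - 17^1 *521^1 *5519^1 = - 48881783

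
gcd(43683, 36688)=1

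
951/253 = 951/253=3.76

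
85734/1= 85734 = 85734.00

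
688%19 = 4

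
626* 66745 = 41782370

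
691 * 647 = 447077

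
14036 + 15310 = 29346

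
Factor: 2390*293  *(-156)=-109242120 =- 2^3*3^1*5^1  *13^1*239^1*293^1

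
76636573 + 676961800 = 753598373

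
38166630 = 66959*570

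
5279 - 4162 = 1117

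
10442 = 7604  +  2838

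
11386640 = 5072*2245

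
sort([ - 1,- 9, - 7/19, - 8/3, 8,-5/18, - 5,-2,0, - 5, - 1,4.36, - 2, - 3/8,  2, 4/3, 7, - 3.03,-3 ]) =[ - 9, - 5, - 5, - 3.03, - 3, - 8/3, - 2 , - 2, - 1,  -  1, - 3/8,-7/19, - 5/18,0,4/3, 2, 4.36,7,8 ] 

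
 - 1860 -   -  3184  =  1324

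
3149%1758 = 1391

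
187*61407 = 11483109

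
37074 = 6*6179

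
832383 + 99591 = 931974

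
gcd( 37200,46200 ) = 600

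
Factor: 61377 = 3^1*41^1*499^1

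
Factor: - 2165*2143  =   - 5^1*433^1*2143^1 = - 4639595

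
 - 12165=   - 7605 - 4560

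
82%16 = 2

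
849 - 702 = 147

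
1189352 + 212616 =1401968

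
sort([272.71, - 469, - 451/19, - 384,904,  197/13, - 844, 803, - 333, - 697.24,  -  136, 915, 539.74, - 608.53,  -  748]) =[ - 844, - 748, - 697.24, - 608.53, - 469,  -  384 , - 333 , - 136, - 451/19,197/13, 272.71,539.74,803,904, 915]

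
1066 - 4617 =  - 3551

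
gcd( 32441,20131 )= 1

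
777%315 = 147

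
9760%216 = 40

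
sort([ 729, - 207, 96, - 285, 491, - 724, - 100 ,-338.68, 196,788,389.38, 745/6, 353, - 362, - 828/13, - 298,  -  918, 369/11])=[-918,-724, -362,-338.68,-298, - 285, - 207, - 100, - 828/13,369/11,96, 745/6,196, 353, 389.38, 491, 729 , 788]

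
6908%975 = 83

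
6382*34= 216988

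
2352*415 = 976080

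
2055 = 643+1412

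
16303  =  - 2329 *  ( - 7)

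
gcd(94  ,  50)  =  2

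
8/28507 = 8/28507= 0.00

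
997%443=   111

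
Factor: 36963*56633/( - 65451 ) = - 697775193/21817 = -3^2*37^2*21817^( - 1)* 56633^1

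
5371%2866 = 2505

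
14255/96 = 148 + 47/96 = 148.49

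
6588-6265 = 323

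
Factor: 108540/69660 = 43^( -1 ) * 67^1 = 67/43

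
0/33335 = 0 =0.00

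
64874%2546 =1224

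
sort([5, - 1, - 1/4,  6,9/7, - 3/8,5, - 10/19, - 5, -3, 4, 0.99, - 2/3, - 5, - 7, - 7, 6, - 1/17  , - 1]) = [-7, - 7, - 5, - 5, - 3,-1,-1, - 2/3, - 10/19, - 3/8, - 1/4,-1/17, 0.99, 9/7 , 4, 5, 5,6,6 ]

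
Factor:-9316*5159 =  - 48061244 = - 2^2*7^1* 11^1*17^1*67^1*137^1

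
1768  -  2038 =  - 270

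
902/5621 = 82/511  =  0.16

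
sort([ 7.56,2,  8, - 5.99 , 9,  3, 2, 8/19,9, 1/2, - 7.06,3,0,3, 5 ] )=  [ - 7.06,-5.99,0, 8/19, 1/2 , 2,2,3,3,3,5,7.56,8,9 , 9 ]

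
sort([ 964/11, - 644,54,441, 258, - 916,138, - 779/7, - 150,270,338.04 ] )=[ - 916, - 644, - 150, - 779/7,54,964/11, 138,  258,270 , 338.04,441 ]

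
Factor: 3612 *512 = 1849344 = 2^11*3^1*  7^1*43^1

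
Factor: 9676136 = 2^3*1209517^1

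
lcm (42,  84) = 84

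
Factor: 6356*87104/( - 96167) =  - 2^8*7^1*227^1 * 1361^1*96167^(-1) = - 553633024/96167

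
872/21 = 872/21 = 41.52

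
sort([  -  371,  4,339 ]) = [ - 371 , 4 , 339 ] 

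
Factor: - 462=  - 2^1*3^1 * 7^1*11^1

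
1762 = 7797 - 6035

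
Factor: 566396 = 2^2*37^1*43^1*89^1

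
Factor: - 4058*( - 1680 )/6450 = 2^4 *5^ ( - 1 )*7^1*43^(  -  1)*2029^1 = 227248/215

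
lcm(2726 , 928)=43616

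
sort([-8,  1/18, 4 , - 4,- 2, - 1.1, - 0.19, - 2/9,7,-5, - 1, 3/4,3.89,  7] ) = [ - 8, - 5, - 4,  -  2,  -  1.1, - 1, - 2/9  ,- 0.19,  1/18, 3/4, 3.89, 4, 7, 7]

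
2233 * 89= 198737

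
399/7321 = 399/7321= 0.05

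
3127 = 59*53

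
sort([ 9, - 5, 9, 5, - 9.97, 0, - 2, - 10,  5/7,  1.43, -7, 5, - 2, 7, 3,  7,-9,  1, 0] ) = [  -  10, -9.97, - 9, - 7, - 5,-2, - 2,0 , 0, 5/7,1,  1.43,  3,5, 5, 7,7,9, 9 ] 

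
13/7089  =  13/7089 = 0.00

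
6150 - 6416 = -266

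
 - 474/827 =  - 1 + 353/827 = - 0.57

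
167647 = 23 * 7289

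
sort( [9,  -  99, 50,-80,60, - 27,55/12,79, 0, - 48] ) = [-99,-80,-48,-27, 0, 55/12,9,50, 60,79] 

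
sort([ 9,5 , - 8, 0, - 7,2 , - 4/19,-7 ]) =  [ - 8,  -  7, - 7, - 4/19,0,2,5, 9] 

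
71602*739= 52913878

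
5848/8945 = 5848/8945 = 0.65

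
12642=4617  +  8025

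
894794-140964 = 753830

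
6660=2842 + 3818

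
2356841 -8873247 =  - 6516406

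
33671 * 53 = 1784563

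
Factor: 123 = 3^1*41^1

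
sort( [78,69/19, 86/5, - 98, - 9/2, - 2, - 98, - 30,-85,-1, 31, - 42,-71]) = [ - 98 , - 98, - 85, - 71, - 42, - 30, - 9/2, - 2, - 1, 69/19,  86/5,31 , 78]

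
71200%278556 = 71200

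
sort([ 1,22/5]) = [ 1, 22/5]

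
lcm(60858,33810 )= 304290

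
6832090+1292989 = 8125079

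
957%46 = 37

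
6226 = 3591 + 2635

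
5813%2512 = 789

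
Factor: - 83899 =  - 53^1  *  1583^1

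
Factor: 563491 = 163^1*3457^1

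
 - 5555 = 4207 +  - 9762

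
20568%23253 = 20568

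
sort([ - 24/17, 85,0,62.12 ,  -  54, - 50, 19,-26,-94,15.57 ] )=[ - 94,  -  54 ,  -  50,  -  26,  -  24/17,0,  15.57,19, 62.12,85 ] 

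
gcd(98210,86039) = 1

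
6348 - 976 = 5372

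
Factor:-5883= - 3^1 * 37^1*53^1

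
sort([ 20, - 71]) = [ - 71,20]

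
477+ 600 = 1077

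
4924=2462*2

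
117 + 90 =207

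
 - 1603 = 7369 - 8972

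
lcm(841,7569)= 7569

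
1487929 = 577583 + 910346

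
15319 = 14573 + 746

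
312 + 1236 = 1548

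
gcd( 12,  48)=12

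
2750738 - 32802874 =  - 30052136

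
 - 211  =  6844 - 7055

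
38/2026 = 19/1013 = 0.02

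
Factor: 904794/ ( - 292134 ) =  - 11^1*181^( - 1) *269^(-1 ) * 13709^1 = - 150799/48689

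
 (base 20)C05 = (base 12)2945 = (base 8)11305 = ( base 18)eeh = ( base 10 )4805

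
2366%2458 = 2366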